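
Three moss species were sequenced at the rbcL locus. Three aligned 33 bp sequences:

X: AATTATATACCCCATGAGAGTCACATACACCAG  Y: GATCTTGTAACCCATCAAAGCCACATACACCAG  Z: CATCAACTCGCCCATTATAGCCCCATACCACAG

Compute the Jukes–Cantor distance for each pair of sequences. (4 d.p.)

X–Y: 8/33 sites differ → p ≈ 0.242424, d = −0.75 ln(1 − 0.323232) = 0.292820 ≈ 0.2928.
X–Z: 12/33 sites differ → p ≈ 0.363636, d = −0.75 ln(1 − 0.484848) = 0.497470 ≈ 0.4975.
Y–Z: 11/33 sites differ → p ≈ 0.333333, d = −0.75 ln(1 − 0.444444) = 0.440839 ≈ 0.4408.

d(X,Y) = 0.2928, d(X,Z) = 0.4975, d(Y,Z) = 0.4408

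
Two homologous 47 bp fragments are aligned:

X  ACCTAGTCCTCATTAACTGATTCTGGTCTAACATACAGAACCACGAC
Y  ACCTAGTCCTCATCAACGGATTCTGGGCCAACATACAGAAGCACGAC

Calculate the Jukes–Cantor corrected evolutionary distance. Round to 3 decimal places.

0.115

The sequences differ at 5 of 47 sites (14, 18, 27, 29, 41), so p = 5/47 ≈ 0.106383.
d = −(3/4) ln(1 − 4p/3) = −0.75 ln(1 − 0.141844) = −0.75 ln(0.858156)
  = −0.75 × (-0.152969) = 0.114727 substitutions/site.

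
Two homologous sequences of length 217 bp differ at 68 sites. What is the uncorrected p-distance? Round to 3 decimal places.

p = 68/217 = 0.313364… ≈ 0.313 (to 3 d.p.).

0.313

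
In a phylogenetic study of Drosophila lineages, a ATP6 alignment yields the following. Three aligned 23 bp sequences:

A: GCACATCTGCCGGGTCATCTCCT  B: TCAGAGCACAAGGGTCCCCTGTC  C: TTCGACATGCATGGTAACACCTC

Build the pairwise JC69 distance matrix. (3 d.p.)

A–B: 12/23 sites differ → p ≈ 0.521739, d = −0.75 ln(1 − 0.695652) = 0.892188 ≈ 0.892.
A–C: 14/23 sites differ → p ≈ 0.608696, d = −0.75 ln(1 − 0.811595) = 1.251871 ≈ 1.252.
B–C: 13/23 sites differ → p ≈ 0.565217, d = −0.75 ln(1 − 0.753623) = 1.050669 ≈ 1.051.

d(A,B) = 0.892, d(A,C) = 1.252, d(B,C) = 1.051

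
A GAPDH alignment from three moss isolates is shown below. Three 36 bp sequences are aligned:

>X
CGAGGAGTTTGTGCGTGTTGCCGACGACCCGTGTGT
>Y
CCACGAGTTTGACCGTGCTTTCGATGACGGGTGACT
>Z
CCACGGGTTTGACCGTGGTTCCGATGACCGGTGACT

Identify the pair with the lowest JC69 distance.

X–Y: 12/36 differ, p = 0.333, d = 0.441.
X–Z: 11/36 differ, p = 0.306, d = 0.392.
Y–Z: 4/36 differ, p = 0.111, d = 0.120.
The smallest distance is between Y and Z.

Y and Z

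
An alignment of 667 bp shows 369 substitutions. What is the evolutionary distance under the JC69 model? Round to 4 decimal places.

1.0035

p = 369/667 ≈ 0.553223.
d = −(3/4) ln(1 − 4p/3) = −0.75 ln(1 − 0.737631) = −0.75 ln(0.262369)
  = −0.75 × (-1.338003) = 1.003502 substitutions/site.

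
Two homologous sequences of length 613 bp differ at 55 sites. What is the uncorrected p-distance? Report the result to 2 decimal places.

p = 55/613 = 0.089722… ≈ 0.09 (to 2 d.p.).

0.09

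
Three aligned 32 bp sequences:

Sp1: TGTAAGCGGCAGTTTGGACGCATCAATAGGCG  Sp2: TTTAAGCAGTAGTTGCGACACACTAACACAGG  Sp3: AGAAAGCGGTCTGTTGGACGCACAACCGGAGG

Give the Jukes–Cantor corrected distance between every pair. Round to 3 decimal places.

Sp1–Sp2: 12/32 sites differ → p = 0.375, d = −0.75 ln(1 − 0.5) = 0.519860 ≈ 0.520.
Sp1–Sp3: 13/32 sites differ → p = 0.40625, d = −0.75 ln(1 − 0.541667) = 0.585119 ≈ 0.585.
Sp2–Sp3: 14/32 sites differ → p = 0.4375, d = −0.75 ln(1 − 0.583333) = 0.656601 ≈ 0.657.

d(Sp1,Sp2) = 0.520, d(Sp1,Sp3) = 0.585, d(Sp2,Sp3) = 0.657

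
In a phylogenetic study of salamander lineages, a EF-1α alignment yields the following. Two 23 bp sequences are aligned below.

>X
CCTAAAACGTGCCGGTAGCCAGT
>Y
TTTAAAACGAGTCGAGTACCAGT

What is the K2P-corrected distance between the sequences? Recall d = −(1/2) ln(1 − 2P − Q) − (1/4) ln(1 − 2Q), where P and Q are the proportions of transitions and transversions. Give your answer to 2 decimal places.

Of 23 sites, 5 differences are transitions and 3 are transversions, so P = 5/23 ≈ 0.217391 and Q = 3/23 ≈ 0.130435.
Under the Kimura two-parameter model, d = −½ ln(1 − 2P − Q) − ¼ ln(1 − 2Q).
1 − 2P − Q = 0.434783, giving −½ ln(0.434783) = 0.416454.
1 − 2Q = 0.73913, giving −¼ ln(0.73913) = 0.075570.
d = 0.416454 + 0.075570 = 0.492024.

0.49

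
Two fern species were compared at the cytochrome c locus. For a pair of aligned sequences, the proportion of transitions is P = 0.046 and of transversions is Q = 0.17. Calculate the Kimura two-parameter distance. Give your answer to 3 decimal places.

0.256

Under the Kimura two-parameter model, d = −½ ln(1 − 2P − Q) − ¼ ln(1 − 2Q).
1 − 2P − Q = 0.738, giving −½ ln(0.738) = 0.151906.
1 − 2Q = 0.66, giving −¼ ln(0.66) = 0.103879.
d = 0.151906 + 0.103879 = 0.255785.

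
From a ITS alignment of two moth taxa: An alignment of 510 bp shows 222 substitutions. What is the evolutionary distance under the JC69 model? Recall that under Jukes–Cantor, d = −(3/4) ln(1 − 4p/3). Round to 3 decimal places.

p = 222/510 ≈ 0.435294.
d = −(3/4) ln(1 − 4p/3) = −0.75 ln(1 − 0.580392) = −0.75 ln(0.419608)
  = −0.75 × (-0.868434) = 0.651326 substitutions/site.

0.651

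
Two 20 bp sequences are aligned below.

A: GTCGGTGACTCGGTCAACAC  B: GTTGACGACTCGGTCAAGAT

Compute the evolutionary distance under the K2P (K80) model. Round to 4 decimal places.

Of 20 sites, 4 differences are transitions and 1 are transversions, so P = 4/20 = 0.2 and Q = 1/20 = 0.05.
Under the Kimura two-parameter model, d = −½ ln(1 − 2P − Q) − ¼ ln(1 − 2Q).
1 − 2P − Q = 0.55, giving −½ ln(0.55) = 0.298919.
1 − 2Q = 0.9, giving −¼ ln(0.9) = 0.026340.
d = 0.298919 + 0.026340 = 0.325259.

0.3253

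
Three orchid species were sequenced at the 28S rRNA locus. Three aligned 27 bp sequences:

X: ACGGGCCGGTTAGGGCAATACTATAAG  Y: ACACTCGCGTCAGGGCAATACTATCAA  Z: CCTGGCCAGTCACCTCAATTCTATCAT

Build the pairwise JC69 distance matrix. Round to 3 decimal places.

X–Y: 8/27 sites differ → p ≈ 0.296296, d = −0.75 ln(1 − 0.395061) = 0.376971 ≈ 0.377.
X–Z: 10/27 sites differ → p ≈ 0.37037, d = −0.75 ln(1 − 0.493827) = 0.510658 ≈ 0.511.
Y–Z: 11/27 sites differ → p ≈ 0.407407, d = −0.75 ln(1 − 0.543209) = 0.587647 ≈ 0.588.

d(X,Y) = 0.377, d(X,Z) = 0.511, d(Y,Z) = 0.588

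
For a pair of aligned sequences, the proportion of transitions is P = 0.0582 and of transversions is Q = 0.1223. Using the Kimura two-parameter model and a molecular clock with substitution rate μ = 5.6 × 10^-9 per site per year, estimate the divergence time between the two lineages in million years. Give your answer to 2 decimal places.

18.44

Under the Kimura two-parameter model, d = −½ ln(1 − 2P − Q) − ¼ ln(1 − 2Q).
1 − 2P − Q = 0.7613, giving −½ ln(0.7613) = 0.136364.
1 − 2Q = 0.7554, giving −¼ ln(0.7554) = 0.070127.
d = 0.136364 + 0.070127 = 0.206491.
Under a molecular clock d = 2μt, so t = d/(2μ) = 0.206491 / (2 × 5.6 × 10^-9) = 18.44 million years.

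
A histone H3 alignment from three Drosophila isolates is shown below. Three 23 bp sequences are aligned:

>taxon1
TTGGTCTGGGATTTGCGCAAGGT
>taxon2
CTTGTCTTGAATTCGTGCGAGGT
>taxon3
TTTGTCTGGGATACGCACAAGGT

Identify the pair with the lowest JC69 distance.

taxon1–taxon2: 7/23 differ, p = 0.304, d = 0.390.
taxon1–taxon3: 4/23 differ, p = 0.174, d = 0.198.
taxon2–taxon3: 7/23 differ, p = 0.304, d = 0.390.
The smallest distance is between taxon1 and taxon3.

taxon1 and taxon3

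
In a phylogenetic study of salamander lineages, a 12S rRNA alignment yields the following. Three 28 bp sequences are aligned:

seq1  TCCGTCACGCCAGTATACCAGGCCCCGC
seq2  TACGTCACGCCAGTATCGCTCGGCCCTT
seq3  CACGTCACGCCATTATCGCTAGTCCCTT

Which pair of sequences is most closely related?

seq2 and seq3

seq1–seq2: 8/28 differ, p = 0.286, d = 0.360.
seq1–seq3: 10/28 differ, p = 0.357, d = 0.485.
seq2–seq3: 4/28 differ, p = 0.143, d = 0.158.
The smallest distance is between seq2 and seq3.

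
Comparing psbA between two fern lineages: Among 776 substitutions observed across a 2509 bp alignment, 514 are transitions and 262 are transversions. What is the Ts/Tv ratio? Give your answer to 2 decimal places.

1.96

R = 514/262 = 1.961832… ≈ 1.96 (to 2 d.p.).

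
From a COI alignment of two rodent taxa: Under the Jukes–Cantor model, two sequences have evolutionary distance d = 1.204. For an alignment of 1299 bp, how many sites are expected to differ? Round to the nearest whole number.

779

Invert JC69: p = (3/4)(1 − e^(−4d/3)) = 0.75 × (1 − e^(-1.605333)) = 0.75 × (1 − 0.200823) = 0.599383.
Expected differing sites = pL ≈ 0.599383 × 1299 = 778.598517 ≈ 779.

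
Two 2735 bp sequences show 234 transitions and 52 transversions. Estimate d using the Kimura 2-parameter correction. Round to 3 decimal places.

0.115

P = 234/2735 ≈ 0.085558 and Q = 52/2735 ≈ 0.019013.
Under the Kimura two-parameter model, d = −½ ln(1 − 2P − Q) − ¼ ln(1 − 2Q).
1 − 2P − Q = 0.809871, giving −½ ln(0.809871) = 0.105440.
1 − 2Q = 0.961974, giving −¼ ln(0.961974) = 0.009692.
d = 0.105440 + 0.009692 = 0.115132.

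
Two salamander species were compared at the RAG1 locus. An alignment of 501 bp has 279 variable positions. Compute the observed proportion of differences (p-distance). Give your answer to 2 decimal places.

p = 279/501 = 0.556886… ≈ 0.56 (to 2 d.p.).

0.56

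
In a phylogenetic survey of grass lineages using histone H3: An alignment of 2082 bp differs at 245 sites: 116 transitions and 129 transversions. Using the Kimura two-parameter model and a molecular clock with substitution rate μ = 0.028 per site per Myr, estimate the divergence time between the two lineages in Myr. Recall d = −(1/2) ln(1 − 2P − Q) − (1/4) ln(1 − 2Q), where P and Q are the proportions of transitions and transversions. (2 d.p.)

P = 116/2082 ≈ 0.055716 and Q = 129/2082 ≈ 0.06196.
Under the Kimura two-parameter model, d = −½ ln(1 − 2P − Q) − ¼ ln(1 − 2Q).
1 − 2P − Q = 0.826608, giving −½ ln(0.826608) = 0.095212.
1 − 2Q = 0.87608, giving −¼ ln(0.87608) = 0.033074.
d = 0.095212 + 0.033074 = 0.128286.
Under a molecular clock d = 2μt, so t = d/(2μ) = 0.128286 / (2 × 0.028) = 2.29 Myr.

2.29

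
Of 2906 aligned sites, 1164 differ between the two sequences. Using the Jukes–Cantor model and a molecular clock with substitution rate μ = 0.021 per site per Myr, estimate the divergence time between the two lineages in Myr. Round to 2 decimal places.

p = 1164/2906 ≈ 0.400551.
d = −(3/4) ln(1 − 4p/3) = −0.75 ln(1 − 0.534068) = −0.75 ln(0.465932)
  = −0.75 × (-0.763716) = 0.572787 substitutions/site.
Under a molecular clock d = 2μt, so t = d/(2μ) = 0.572787 / (2 × 0.021) = 13.64 Myr.

13.64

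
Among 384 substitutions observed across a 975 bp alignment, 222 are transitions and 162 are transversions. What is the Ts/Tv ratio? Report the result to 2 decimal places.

R = 222/162 = 1.370370… ≈ 1.37 (to 2 d.p.).

1.37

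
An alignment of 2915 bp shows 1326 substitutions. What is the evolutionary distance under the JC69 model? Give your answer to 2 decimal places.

0.70

p = 1326/2915 ≈ 0.454889.
d = −(3/4) ln(1 − 4p/3) = −0.75 ln(1 − 0.606519) = −0.75 ln(0.393481)
  = −0.75 × (-0.932722) = 0.699542 substitutions/site.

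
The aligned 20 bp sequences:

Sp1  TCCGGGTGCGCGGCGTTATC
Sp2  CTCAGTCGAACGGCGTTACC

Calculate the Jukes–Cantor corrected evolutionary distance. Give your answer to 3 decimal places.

The sequences differ at 8 of 20 sites (1, 2, 4, 6, 7, 9, 10, 19), so p = 8/20 = 0.4.
d = −(3/4) ln(1 − 4p/3) = −0.75 ln(1 − 0.533333) = −0.75 ln(0.466667)
  = −0.75 × (-0.762139) = 0.571604 substitutions/site.

0.572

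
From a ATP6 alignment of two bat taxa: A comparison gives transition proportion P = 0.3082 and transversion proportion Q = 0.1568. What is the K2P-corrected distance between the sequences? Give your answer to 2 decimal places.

0.84

Under the Kimura two-parameter model, d = −½ ln(1 − 2P − Q) − ¼ ln(1 − 2Q).
1 − 2P − Q = 0.2268, giving −½ ln(0.2268) = 0.741843.
1 − 2Q = 0.6864, giving −¼ ln(0.6864) = 0.094074.
d = 0.741843 + 0.094074 = 0.835917.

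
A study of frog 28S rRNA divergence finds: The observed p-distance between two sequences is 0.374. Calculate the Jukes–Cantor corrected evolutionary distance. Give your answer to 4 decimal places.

0.5179

d = −(3/4) ln(1 − 4p/3) = −0.75 ln(1 − 0.498667) = −0.75 ln(0.501333)
  = −0.75 × (-0.690485) = 0.517864 substitutions/site.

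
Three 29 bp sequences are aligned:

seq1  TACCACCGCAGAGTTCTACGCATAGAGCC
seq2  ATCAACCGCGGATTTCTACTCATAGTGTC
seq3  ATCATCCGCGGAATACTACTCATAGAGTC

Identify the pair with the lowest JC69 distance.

seq1–seq2: 8/29 differ, p = 0.276, d = 0.344.
seq1–seq3: 9/29 differ, p = 0.310, d = 0.401.
seq2–seq3: 4/29 differ, p = 0.138, d = 0.152.
The smallest distance is between seq2 and seq3.

seq2 and seq3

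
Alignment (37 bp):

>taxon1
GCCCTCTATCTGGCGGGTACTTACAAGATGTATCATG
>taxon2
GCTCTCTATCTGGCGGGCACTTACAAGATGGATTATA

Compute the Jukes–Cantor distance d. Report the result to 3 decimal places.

The sequences differ at 5 of 37 sites (3, 18, 31, 34, 37), so p = 5/37 ≈ 0.135135.
d = −(3/4) ln(1 − 4p/3) = −0.75 ln(1 − 0.18018) = −0.75 ln(0.81982)
  = −0.75 × (-0.198670) = 0.149003 substitutions/site.

0.149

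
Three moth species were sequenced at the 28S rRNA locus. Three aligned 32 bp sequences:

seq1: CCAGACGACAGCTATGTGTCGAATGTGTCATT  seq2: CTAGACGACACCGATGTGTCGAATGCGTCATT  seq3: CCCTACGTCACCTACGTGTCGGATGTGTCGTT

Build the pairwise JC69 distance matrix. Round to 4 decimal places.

d(seq1,seq2) = 0.1367, d(seq1,seq3) = 0.2586, d(seq2,seq3) = 0.3525

seq1–seq2: 4/32 sites differ → p = 0.125, d = −0.75 ln(1 − 0.166667) = 0.136741 ≈ 0.1367.
seq1–seq3: 7/32 sites differ → p = 0.21875, d = −0.75 ln(1 − 0.291667) = 0.258631 ≈ 0.2586.
seq2–seq3: 9/32 sites differ → p = 0.28125, d = −0.75 ln(1 − 0.375) = 0.352503 ≈ 0.3525.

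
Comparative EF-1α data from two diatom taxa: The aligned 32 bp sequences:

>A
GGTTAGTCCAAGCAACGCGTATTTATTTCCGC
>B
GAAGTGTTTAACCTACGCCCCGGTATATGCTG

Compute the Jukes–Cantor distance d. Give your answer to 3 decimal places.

The sequences differ at 17 of 32 sites, so p = 17/32 = 0.53125.
d = −(3/4) ln(1 − 4p/3) = −0.75 ln(1 − 0.708333) = −0.75 ln(0.291667)
  = −0.75 × (-1.232143) = 0.924107 substitutions/site.

0.924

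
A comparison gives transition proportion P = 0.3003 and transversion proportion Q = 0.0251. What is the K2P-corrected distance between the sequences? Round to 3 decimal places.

0.504

Under the Kimura two-parameter model, d = −½ ln(1 − 2P − Q) − ¼ ln(1 − 2Q).
1 − 2P − Q = 0.3743, giving −½ ln(0.3743) = 0.491349.
1 − 2Q = 0.9498, giving −¼ ln(0.9498) = 0.012876.
d = 0.491349 + 0.012876 = 0.504225.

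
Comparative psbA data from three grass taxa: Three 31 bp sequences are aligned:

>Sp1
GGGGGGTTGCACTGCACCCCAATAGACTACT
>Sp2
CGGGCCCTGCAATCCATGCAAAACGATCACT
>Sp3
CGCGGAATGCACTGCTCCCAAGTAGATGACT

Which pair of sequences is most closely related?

Sp1–Sp2: 13/31 differ, p = 0.419, d = 0.614.
Sp1–Sp3: 9/31 differ, p = 0.290, d = 0.367.
Sp2–Sp3: 13/31 differ, p = 0.419, d = 0.614.
The smallest distance is between Sp1 and Sp3.

Sp1 and Sp3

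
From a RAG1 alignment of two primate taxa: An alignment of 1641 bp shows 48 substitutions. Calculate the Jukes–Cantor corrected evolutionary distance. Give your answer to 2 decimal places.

p = 48/1641 ≈ 0.02925.
d = −(3/4) ln(1 − 4p/3) = −0.75 ln(1 − 0.039) = −0.75 ln(0.961)
  = −0.75 × (-0.039781) = 0.029836 substitutions/site.

0.03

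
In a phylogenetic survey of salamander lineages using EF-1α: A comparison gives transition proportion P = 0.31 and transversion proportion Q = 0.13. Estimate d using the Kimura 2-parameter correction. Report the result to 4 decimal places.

Under the Kimura two-parameter model, d = −½ ln(1 − 2P − Q) − ¼ ln(1 − 2Q).
1 − 2P − Q = 0.25, giving −½ ln(0.25) = 0.693147.
1 − 2Q = 0.74, giving −¼ ln(0.74) = 0.075276.
d = 0.693147 + 0.075276 = 0.768423.

0.7684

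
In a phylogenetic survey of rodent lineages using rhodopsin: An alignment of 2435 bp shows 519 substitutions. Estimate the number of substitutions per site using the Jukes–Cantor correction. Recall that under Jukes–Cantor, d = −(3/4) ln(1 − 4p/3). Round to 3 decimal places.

0.251

p = 519/2435 ≈ 0.213142.
d = −(3/4) ln(1 − 4p/3) = −0.75 ln(1 − 0.284189) = −0.75 ln(0.715811)
  = −0.75 × (-0.334339) = 0.250754 substitutions/site.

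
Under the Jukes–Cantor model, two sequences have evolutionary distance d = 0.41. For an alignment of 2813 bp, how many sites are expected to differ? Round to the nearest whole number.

888

Invert JC69: p = (3/4)(1 − e^(−4d/3)) = 0.75 × (1 − e^(-0.546667)) = 0.75 × (1 − 0.578876) = 0.315843.
Expected differing sites = pL ≈ 0.315843 × 2813 = 888.466359 ≈ 888.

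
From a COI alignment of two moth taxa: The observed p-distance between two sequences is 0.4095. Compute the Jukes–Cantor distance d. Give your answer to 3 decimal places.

d = −(3/4) ln(1 − 4p/3) = −0.75 ln(1 − 0.546) = −0.75 ln(0.454)
  = −0.75 × (-0.789658) = 0.592244 substitutions/site.

0.592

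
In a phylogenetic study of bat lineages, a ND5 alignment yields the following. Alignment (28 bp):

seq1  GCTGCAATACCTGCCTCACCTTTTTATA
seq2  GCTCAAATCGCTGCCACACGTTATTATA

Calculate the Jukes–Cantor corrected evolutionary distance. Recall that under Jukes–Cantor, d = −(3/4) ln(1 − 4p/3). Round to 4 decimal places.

The sequences differ at 7 of 28 sites (4, 5, 9, 10, 16, 20, 23), so p = 7/28 = 0.25.
d = −(3/4) ln(1 − 4p/3) = −0.75 ln(1 − 0.333333) = −0.75 ln(0.666667)
  = −0.75 × (-0.405465) = 0.304099 substitutions/site.

0.3041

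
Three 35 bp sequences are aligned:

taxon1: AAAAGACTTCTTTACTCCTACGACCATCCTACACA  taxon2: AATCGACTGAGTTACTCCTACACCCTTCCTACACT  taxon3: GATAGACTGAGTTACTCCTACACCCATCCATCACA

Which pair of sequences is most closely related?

taxon2 and taxon3

taxon1–taxon2: 9/35 differ, p = 0.257, d = 0.315.
taxon1–taxon3: 9/35 differ, p = 0.257, d = 0.315.
taxon2–taxon3: 6/35 differ, p = 0.171, d = 0.195.
The smallest distance is between taxon2 and taxon3.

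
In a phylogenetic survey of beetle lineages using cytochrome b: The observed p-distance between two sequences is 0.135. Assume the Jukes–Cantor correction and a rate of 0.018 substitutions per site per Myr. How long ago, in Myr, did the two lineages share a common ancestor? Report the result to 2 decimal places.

4.13

d = −(3/4) ln(1 − 4p/3) = −0.75 ln(1 − 0.18) = −0.75 ln(0.82)
  = −0.75 × (-0.198451) = 0.148838 substitutions/site.
Under a molecular clock d = 2μt, so t = d/(2μ) = 0.148838 / (2 × 0.018) = 4.13 Myr.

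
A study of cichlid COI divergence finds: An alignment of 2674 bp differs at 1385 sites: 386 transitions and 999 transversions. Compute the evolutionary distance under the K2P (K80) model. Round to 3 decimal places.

P = 386/2674 ≈ 0.144353 and Q = 999/2674 ≈ 0.373598.
Under the Kimura two-parameter model, d = −½ ln(1 − 2P − Q) − ¼ ln(1 − 2Q).
1 − 2P − Q = 0.337696, giving −½ ln(0.337696) = 0.542805.
1 − 2Q = 0.252804, giving −¼ ln(0.252804) = 0.343785.
d = 0.542805 + 0.343785 = 0.886590.

0.887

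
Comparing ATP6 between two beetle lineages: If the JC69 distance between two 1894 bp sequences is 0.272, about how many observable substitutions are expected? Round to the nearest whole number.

432

Invert JC69: p = (3/4)(1 − e^(−4d/3)) = 0.75 × (1 − e^(-0.362667)) = 0.75 × (1 − 0.695818) = 0.228137.
Expected differing sites = pL ≈ 0.228137 × 1894 = 432.091478 ≈ 432.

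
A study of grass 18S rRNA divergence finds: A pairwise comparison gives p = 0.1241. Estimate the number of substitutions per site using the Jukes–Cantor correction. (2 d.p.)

0.14

d = −(3/4) ln(1 − 4p/3) = −0.75 ln(1 − 0.165467) = −0.75 ln(0.834533)
  = −0.75 × (-0.180883) = 0.135662 substitutions/site.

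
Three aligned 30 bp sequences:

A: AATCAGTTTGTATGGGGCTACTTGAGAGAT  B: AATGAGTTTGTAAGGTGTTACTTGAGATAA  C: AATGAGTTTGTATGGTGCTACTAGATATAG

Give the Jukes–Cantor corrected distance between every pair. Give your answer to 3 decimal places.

A–B: 6/30 sites differ → p = 0.2, d = −0.75 ln(1 − 0.266667) = 0.232617 ≈ 0.233.
A–C: 6/30 sites differ → p = 0.2, d = −0.75 ln(1 − 0.266667) = 0.232617 ≈ 0.233.
B–C: 5/30 sites differ → p ≈ 0.166667, d = −0.75 ln(1 − 0.222223) = 0.188487 ≈ 0.188.

d(A,B) = 0.233, d(A,C) = 0.233, d(B,C) = 0.188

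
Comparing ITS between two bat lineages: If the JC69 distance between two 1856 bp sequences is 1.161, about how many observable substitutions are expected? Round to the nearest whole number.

Invert JC69: p = (3/4)(1 − e^(−4d/3)) = 0.75 × (1 − e^(-1.548)) = 0.75 × (1 − 0.212673) = 0.590495.
Expected differing sites = pL ≈ 0.590495 × 1856 = 1095.95872 ≈ 1096.

1096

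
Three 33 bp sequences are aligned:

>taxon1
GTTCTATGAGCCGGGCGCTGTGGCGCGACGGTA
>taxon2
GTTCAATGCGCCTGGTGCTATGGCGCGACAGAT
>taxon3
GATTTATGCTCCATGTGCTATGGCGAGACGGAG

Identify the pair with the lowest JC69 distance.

taxon1–taxon2: 8/33 differ, p = 0.242, d = 0.293.
taxon1–taxon3: 11/33 differ, p = 0.333, d = 0.441.
taxon2–taxon3: 9/33 differ, p = 0.273, d = 0.339.
The smallest distance is between taxon1 and taxon2.

taxon1 and taxon2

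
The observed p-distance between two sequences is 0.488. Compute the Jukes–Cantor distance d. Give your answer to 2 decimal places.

d = −(3/4) ln(1 − 4p/3) = −0.75 ln(1 − 0.650667) = −0.75 ln(0.349333)
  = −0.75 × (-1.051730) = 0.788798 substitutions/site.

0.79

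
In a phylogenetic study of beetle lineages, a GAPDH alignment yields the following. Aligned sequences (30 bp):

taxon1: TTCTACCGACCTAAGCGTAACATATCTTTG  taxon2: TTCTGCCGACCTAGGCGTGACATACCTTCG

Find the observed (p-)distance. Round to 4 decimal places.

The sequences differ at 5 of 30 positions (sites 5, 14, 19, 25, 29).
p = 5/30 = 0.166666… ≈ 0.1667 (to 4 d.p.).

0.1667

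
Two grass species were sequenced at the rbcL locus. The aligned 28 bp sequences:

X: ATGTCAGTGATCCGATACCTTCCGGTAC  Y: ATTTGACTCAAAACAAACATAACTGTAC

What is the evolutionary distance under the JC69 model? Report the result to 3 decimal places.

0.724

The sequences differ at 13 of 28 sites, so p = 13/28 ≈ 0.464286.
d = −(3/4) ln(1 − 4p/3) = −0.75 ln(1 − 0.619048) = −0.75 ln(0.380952)
  = −0.75 × (-0.965082) = 0.723812 substitutions/site.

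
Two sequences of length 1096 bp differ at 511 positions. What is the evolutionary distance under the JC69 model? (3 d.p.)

p = 511/1096 ≈ 0.466241.
d = −(3/4) ln(1 − 4p/3) = −0.75 ln(1 − 0.621655) = −0.75 ln(0.378345)
  = −0.75 × (-0.971949) = 0.728962 substitutions/site.

0.729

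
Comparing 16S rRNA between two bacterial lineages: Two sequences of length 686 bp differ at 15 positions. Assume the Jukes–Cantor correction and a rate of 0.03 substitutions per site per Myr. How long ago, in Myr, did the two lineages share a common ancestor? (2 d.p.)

p = 15/686 ≈ 0.021866.
d = −(3/4) ln(1 − 4p/3) = −0.75 ln(1 − 0.029155) = −0.75 ln(0.970845)
  = −0.75 × (-0.029588) = 0.022191 substitutions/site.
Under a molecular clock d = 2μt, so t = d/(2μ) = 0.022191 / (2 × 0.03) = 0.37 Myr.

0.37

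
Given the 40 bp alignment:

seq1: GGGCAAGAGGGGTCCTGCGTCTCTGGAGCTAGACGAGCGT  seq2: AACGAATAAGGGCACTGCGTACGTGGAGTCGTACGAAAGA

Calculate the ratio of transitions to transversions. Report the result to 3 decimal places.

1.000

Transitions are A↔G and C↔T; transversions are all other mismatches.
Transitions: 9. Transversions: 9.
R = 9/9 = 1.000.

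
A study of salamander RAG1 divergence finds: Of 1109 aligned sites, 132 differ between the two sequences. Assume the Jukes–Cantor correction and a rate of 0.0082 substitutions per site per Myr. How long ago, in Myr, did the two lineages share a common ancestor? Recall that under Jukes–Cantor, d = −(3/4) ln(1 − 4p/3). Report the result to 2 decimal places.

p = 132/1109 ≈ 0.119026.
d = −(3/4) ln(1 − 4p/3) = −0.75 ln(1 − 0.158701) = −0.75 ln(0.841299)
  = −0.75 × (-0.172808) = 0.129606 substitutions/site.
Under a molecular clock d = 2μt, so t = d/(2μ) = 0.129606 / (2 × 0.0082) = 7.90 Myr.

7.90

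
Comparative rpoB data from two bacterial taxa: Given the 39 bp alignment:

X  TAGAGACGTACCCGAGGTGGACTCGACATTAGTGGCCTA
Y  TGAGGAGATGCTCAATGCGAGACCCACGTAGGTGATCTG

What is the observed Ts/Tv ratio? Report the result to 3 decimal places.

3.200

Transitions are A↔G and C↔T; transversions are all other mismatches.
Transitions: 16. Transversions: 5.
R = 16/5 = 3.200.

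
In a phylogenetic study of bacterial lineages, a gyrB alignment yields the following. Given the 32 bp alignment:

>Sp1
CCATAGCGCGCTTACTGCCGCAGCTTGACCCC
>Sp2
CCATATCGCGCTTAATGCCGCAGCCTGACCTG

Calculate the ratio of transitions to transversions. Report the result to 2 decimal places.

0.67

Transitions are A↔G and C↔T; transversions are all other mismatches.
Transitions: 2. Transversions: 3.
R = 2/3 = 0.666666… ≈ 0.67 (to 2 d.p.).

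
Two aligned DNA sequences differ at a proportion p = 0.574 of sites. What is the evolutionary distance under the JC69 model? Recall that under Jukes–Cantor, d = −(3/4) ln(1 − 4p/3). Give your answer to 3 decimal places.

d = −(3/4) ln(1 − 4p/3) = −0.75 ln(1 − 0.765333) = −0.75 ln(0.234667)
  = −0.75 × (-1.449588) = 1.087191 substitutions/site.

1.087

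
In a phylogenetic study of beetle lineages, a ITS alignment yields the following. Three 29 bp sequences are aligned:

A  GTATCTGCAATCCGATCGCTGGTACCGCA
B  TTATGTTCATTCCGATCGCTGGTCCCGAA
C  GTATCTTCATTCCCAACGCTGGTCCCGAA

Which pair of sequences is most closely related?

A–B: 6/29 differ, p = 0.207, d = 0.242.
A–C: 6/29 differ, p = 0.207, d = 0.242.
B–C: 4/29 differ, p = 0.138, d = 0.152.
The smallest distance is between B and C.

B and C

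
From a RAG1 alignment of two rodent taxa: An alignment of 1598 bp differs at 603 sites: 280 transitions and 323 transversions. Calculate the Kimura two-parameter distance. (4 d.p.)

P = 280/1598 ≈ 0.175219 and Q = 323/1598 ≈ 0.202128.
Under the Kimura two-parameter model, d = −½ ln(1 − 2P − Q) − ¼ ln(1 − 2Q).
1 − 2P − Q = 0.447434, giving −½ ln(0.447434) = 0.402113.
1 − 2Q = 0.595744, giving −¼ ln(0.595744) = 0.129486.
d = 0.402113 + 0.129486 = 0.531599.

0.5316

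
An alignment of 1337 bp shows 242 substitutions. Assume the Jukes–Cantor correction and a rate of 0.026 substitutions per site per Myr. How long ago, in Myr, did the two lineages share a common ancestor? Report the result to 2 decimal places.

p = 242/1337 ≈ 0.181002.
d = −(3/4) ln(1 − 4p/3) = −0.75 ln(1 − 0.241336) = −0.75 ln(0.758664)
  = −0.75 × (-0.276196) = 0.207147 substitutions/site.
Under a molecular clock d = 2μt, so t = d/(2μ) = 0.207147 / (2 × 0.026) = 3.98 Myr.

3.98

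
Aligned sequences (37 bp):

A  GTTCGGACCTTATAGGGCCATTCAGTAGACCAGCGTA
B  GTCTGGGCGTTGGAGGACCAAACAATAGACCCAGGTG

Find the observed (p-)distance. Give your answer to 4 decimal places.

The sequences differ at 14 of 37 positions.
p = 14/37 = 0.378378… ≈ 0.3784 (to 4 d.p.).

0.3784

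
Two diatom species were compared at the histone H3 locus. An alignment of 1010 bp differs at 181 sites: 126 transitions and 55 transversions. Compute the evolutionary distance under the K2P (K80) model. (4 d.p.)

P = 126/1010 ≈ 0.124752 and Q = 55/1010 ≈ 0.054455.
Under the Kimura two-parameter model, d = −½ ln(1 − 2P − Q) − ¼ ln(1 − 2Q).
1 − 2P − Q = 0.696041, giving −½ ln(0.696041) = 0.181173.
1 − 2Q = 0.89109, giving −¼ ln(0.89109) = 0.028827.
d = 0.181173 + 0.028827 = 0.210000.

0.2100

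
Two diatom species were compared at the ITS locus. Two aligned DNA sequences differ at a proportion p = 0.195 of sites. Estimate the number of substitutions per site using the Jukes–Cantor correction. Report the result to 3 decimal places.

d = −(3/4) ln(1 − 4p/3) = −0.75 ln(1 − 0.26) = −0.75 ln(0.74)
  = −0.75 × (-0.301105) = 0.225829 substitutions/site.

0.226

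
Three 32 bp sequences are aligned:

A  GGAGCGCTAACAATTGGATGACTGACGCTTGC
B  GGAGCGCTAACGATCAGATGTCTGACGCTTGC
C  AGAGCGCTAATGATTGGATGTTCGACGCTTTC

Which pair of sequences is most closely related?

A–B: 4/32 differ, p = 0.125, d = 0.137.
A–C: 7/32 differ, p = 0.219, d = 0.259.
B–C: 7/32 differ, p = 0.219, d = 0.259.
The smallest distance is between A and B.

A and B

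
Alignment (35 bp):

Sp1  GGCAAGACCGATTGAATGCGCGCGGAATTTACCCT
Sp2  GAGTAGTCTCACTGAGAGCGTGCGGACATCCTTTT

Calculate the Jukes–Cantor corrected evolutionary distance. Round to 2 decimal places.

The sequences differ at 17 of 35 sites, so p = 17/35 ≈ 0.485714.
d = −(3/4) ln(1 − 4p/3) = −0.75 ln(1 − 0.647619) = −0.75 ln(0.352381)
  = −0.75 × (-1.043042) = 0.782282 substitutions/site.

0.78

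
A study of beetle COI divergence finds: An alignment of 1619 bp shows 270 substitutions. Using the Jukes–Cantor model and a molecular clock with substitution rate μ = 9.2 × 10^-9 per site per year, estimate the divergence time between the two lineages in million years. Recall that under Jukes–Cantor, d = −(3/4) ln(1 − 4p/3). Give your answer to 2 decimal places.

p = 270/1619 ≈ 0.16677.
d = −(3/4) ln(1 − 4p/3) = −0.75 ln(1 − 0.22236) = −0.75 ln(0.77764)
  = −0.75 × (-0.251492) = 0.188619 substitutions/site.
Under a molecular clock d = 2μt, so t = d/(2μ) = 0.188619 / (2 × 9.2 × 10^-9) = 10.25 million years.

10.25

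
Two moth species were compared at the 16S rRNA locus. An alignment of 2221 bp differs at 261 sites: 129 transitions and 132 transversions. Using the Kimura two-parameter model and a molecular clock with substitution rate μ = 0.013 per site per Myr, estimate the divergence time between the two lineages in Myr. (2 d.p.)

P = 129/2221 ≈ 0.058082 and Q = 132/2221 ≈ 0.059433.
Under the Kimura two-parameter model, d = −½ ln(1 − 2P − Q) − ¼ ln(1 − 2Q).
1 − 2P − Q = 0.824403, giving −½ ln(0.824403) = 0.096548.
1 − 2Q = 0.881134, giving −¼ ln(0.881134) = 0.031636.
d = 0.096548 + 0.031636 = 0.128184.
Under a molecular clock d = 2μt, so t = d/(2μ) = 0.128184 / (2 × 0.013) = 4.93 Myr.

4.93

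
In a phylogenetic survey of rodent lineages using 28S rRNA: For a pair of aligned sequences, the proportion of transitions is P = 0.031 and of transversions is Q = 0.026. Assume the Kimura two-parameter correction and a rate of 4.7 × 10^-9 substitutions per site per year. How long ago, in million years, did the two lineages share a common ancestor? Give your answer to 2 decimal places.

6.32

Under the Kimura two-parameter model, d = −½ ln(1 − 2P − Q) − ¼ ln(1 − 2Q).
1 − 2P − Q = 0.912, giving −½ ln(0.912) = 0.046058.
1 − 2Q = 0.948, giving −¼ ln(0.948) = 0.013350.
d = 0.046058 + 0.013350 = 0.059408.
Under a molecular clock d = 2μt, so t = d/(2μ) = 0.059408 / (2 × 4.7 × 10^-9) = 6.32 million years.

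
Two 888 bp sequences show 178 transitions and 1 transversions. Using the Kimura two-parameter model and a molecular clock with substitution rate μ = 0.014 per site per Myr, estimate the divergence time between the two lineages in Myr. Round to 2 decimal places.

P = 178/888 ≈ 0.20045 and Q = 1/888 ≈ 0.001126.
Under the Kimura two-parameter model, d = −½ ln(1 − 2P − Q) − ¼ ln(1 − 2Q).
1 − 2P − Q = 0.597974, giving −½ ln(0.597974) = 0.257104.
1 − 2Q = 0.997748, giving −¼ ln(0.997748) = 0.000564.
d = 0.257104 + 0.000564 = 0.257668.
Under a molecular clock d = 2μt, so t = d/(2μ) = 0.257668 / (2 × 0.014) = 9.20 Myr.

9.20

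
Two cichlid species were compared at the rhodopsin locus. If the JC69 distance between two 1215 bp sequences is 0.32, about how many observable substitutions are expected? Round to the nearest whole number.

316

Invert JC69: p = (3/4)(1 − e^(−4d/3)) = 0.75 × (1 − e^(-0.426667)) = 0.75 × (1 − 0.652681) = 0.260489.
Expected differing sites = pL ≈ 0.260489 × 1215 = 316.494135 ≈ 316.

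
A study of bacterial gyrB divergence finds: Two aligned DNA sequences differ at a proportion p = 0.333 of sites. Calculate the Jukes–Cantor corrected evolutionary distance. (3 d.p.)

d = −(3/4) ln(1 − 4p/3) = −0.75 ln(1 − 0.444) = −0.75 ln(0.556)
  = −0.75 × (-0.586987) = 0.440240 substitutions/site.

0.440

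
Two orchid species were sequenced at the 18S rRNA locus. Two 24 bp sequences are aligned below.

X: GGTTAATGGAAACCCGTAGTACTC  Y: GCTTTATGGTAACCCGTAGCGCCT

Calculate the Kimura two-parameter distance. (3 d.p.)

Of 24 sites, 4 differences are transitions and 3 are transversions, so P = 4/24 ≈ 0.166667 and Q = 3/24 = 0.125.
Under the Kimura two-parameter model, d = −½ ln(1 − 2P − Q) − ¼ ln(1 − 2Q).
1 − 2P − Q = 0.541666, giving −½ ln(0.541666) = 0.306553.
1 − 2Q = 0.75, giving −¼ ln(0.75) = 0.071921.
d = 0.306553 + 0.071921 = 0.378474.

0.378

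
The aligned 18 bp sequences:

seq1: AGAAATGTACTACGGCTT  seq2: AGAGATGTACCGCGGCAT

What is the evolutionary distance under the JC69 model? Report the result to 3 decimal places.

The sequences differ at 4 of 18 sites (4, 11, 12, 17), so p = 4/18 ≈ 0.222222.
d = −(3/4) ln(1 − 4p/3) = −0.75 ln(1 − 0.296296) = −0.75 ln(0.703704)
  = −0.75 × (-0.351397) = 0.263548 substitutions/site.

0.264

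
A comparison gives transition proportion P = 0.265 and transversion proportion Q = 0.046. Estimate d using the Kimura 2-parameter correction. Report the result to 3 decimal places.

Under the Kimura two-parameter model, d = −½ ln(1 − 2P − Q) − ¼ ln(1 − 2Q).
1 − 2P − Q = 0.424, giving −½ ln(0.424) = 0.429011.
1 − 2Q = 0.908, giving −¼ ln(0.908) = 0.024128.
d = 0.429011 + 0.024128 = 0.453139.

0.453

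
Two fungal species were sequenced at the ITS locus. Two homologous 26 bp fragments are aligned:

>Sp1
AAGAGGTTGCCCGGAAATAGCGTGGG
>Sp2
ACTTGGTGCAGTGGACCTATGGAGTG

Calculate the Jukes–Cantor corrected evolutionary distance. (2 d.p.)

The sequences differ at 14 of 26 sites, so p = 14/26 ≈ 0.538462.
d = −(3/4) ln(1 − 4p/3) = −0.75 ln(1 − 0.717949) = −0.75 ln(0.282051)
  = −0.75 × (-1.265667) = 0.949250 substitutions/site.

0.95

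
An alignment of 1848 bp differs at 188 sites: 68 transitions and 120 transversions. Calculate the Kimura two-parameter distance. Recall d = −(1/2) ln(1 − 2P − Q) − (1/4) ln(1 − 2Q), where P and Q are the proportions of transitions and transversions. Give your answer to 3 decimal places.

P = 68/1848 ≈ 0.036797 and Q = 120/1848 ≈ 0.064935.
Under the Kimura two-parameter model, d = −½ ln(1 − 2P − Q) − ¼ ln(1 − 2Q).
1 − 2P − Q = 0.861471, giving −½ ln(0.861471) = 0.074557.
1 − 2Q = 0.87013, giving −¼ ln(0.87013) = 0.034778.
d = 0.074557 + 0.034778 = 0.109335.

0.109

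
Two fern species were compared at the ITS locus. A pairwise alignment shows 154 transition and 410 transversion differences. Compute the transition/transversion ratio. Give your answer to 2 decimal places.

0.38

R = 154/410 = 0.375609… ≈ 0.38 (to 2 d.p.).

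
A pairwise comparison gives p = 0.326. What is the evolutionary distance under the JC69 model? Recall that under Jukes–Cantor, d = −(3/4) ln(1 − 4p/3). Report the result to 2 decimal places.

d = −(3/4) ln(1 − 4p/3) = −0.75 ln(1 − 0.434667) = −0.75 ln(0.565333)
  = −0.75 × (-0.570340) = 0.427755 substitutions/site.

0.43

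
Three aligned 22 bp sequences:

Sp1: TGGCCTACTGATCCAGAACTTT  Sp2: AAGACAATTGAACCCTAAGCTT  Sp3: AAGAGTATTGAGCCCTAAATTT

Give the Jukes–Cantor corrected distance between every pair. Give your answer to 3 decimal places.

Sp1–Sp2: 10/22 sites differ → p ≈ 0.454545, d = −0.75 ln(1 − 0.60606) = 0.698667 ≈ 0.699.
Sp1–Sp3: 9/22 sites differ → p ≈ 0.409091, d = −0.75 ln(1 − 0.545455) = 0.591344 ≈ 0.591.
Sp2–Sp3: 5/22 sites differ → p ≈ 0.227273, d = −0.75 ln(1 − 0.303031) = 0.270761 ≈ 0.271.

d(Sp1,Sp2) = 0.699, d(Sp1,Sp3) = 0.591, d(Sp2,Sp3) = 0.271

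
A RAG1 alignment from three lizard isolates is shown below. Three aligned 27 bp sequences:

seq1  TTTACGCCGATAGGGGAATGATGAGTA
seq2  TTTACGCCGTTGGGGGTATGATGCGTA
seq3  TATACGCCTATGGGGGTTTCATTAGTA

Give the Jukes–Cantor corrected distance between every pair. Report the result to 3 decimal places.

d(seq1,seq2) = 0.165, d(seq1,seq3) = 0.318, d(seq2,seq3) = 0.318

seq1–seq2: 4/27 sites differ → p ≈ 0.148148, d = −0.75 ln(1 − 0.197531) = 0.165047 ≈ 0.165.
seq1–seq3: 7/27 sites differ → p ≈ 0.259259, d = −0.75 ln(1 − 0.345679) = 0.318118 ≈ 0.318.
seq2–seq3: 7/27 sites differ → p ≈ 0.259259, d = −0.75 ln(1 − 0.345679) = 0.318118 ≈ 0.318.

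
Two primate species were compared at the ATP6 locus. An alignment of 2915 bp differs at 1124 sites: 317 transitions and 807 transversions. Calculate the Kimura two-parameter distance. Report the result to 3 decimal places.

P = 317/2915 ≈ 0.108748 and Q = 807/2915 ≈ 0.276844.
Under the Kimura two-parameter model, d = −½ ln(1 − 2P − Q) − ¼ ln(1 − 2Q).
1 − 2P − Q = 0.50566, giving −½ ln(0.50566) = 0.340945.
1 − 2Q = 0.446312, giving −¼ ln(0.446312) = 0.201684.
d = 0.340945 + 0.201684 = 0.542629.

0.543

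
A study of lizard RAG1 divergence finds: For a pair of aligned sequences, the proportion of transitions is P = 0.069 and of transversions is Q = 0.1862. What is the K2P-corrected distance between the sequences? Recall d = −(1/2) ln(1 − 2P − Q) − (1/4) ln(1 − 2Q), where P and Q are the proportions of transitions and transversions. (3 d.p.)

Under the Kimura two-parameter model, d = −½ ln(1 − 2P − Q) − ¼ ln(1 − 2Q).
1 − 2P − Q = 0.6758, giving −½ ln(0.6758) = 0.195929.
1 − 2Q = 0.6276, giving −¼ ln(0.6276) = 0.116463.
d = 0.195929 + 0.116463 = 0.312392.

0.312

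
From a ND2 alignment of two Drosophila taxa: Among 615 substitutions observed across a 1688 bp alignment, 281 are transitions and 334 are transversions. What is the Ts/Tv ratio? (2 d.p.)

0.84

R = 281/334 = 0.841317… ≈ 0.84 (to 2 d.p.).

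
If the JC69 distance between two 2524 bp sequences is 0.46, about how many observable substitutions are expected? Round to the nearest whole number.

Invert JC69: p = (3/4)(1 − e^(−4d/3)) = 0.75 × (1 − e^(-0.613333)) = 0.75 × (1 − 0.541543) = 0.343843.
Expected differing sites = pL ≈ 0.343843 × 2524 = 867.859732 ≈ 868.

868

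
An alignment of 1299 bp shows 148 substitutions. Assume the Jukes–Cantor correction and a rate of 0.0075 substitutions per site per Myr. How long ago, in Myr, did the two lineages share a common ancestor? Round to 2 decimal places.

8.24

p = 148/1299 ≈ 0.113934.
d = −(3/4) ln(1 − 4p/3) = −0.75 ln(1 − 0.151912) = −0.75 ln(0.848088)
  = −0.75 × (-0.164771) = 0.123578 substitutions/site.
Under a molecular clock d = 2μt, so t = d/(2μ) = 0.123578 / (2 × 0.0075) = 8.24 Myr.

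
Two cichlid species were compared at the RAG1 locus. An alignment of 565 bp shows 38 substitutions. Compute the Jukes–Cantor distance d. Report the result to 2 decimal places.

0.07

p = 38/565 ≈ 0.067257.
d = −(3/4) ln(1 − 4p/3) = −0.75 ln(1 − 0.089676) = −0.75 ln(0.910324)
  = −0.75 × (-0.093955) = 0.070466 substitutions/site.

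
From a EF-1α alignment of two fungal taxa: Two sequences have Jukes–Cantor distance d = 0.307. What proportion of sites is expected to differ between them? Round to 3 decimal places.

0.252

p = (3/4)(1 − e^(−4d/3)) = 0.75 × (1 − e^(-0.409333)) = 0.75 × (1 − 0.664093) = 0.251930.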